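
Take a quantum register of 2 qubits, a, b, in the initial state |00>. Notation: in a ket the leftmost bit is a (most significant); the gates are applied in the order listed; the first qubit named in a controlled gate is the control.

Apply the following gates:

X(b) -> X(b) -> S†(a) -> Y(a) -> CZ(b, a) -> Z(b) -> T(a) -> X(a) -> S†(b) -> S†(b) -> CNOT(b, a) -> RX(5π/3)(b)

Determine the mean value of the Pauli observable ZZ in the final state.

The observable ZZ averages to 1/2.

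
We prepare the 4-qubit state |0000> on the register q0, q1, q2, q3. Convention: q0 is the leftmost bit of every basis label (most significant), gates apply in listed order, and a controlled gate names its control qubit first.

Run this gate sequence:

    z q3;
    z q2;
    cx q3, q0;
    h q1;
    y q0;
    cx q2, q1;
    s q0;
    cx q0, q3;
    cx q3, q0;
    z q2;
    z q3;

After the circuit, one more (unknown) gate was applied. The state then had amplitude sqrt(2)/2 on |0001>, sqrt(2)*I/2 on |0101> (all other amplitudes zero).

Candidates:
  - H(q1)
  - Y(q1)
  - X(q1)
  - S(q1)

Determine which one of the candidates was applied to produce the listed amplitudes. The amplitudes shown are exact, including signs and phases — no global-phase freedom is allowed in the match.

It was S(q1) that produced the state shown.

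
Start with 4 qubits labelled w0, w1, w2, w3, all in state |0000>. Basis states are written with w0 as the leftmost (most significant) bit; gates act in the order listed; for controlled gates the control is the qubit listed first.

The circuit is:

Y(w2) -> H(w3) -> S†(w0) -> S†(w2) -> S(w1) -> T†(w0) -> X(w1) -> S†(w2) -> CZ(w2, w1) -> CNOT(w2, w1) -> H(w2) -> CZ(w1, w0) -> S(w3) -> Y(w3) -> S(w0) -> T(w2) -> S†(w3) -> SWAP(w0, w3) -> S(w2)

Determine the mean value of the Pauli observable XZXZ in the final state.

The expectation value of XZXZ is sqrt(2)/2.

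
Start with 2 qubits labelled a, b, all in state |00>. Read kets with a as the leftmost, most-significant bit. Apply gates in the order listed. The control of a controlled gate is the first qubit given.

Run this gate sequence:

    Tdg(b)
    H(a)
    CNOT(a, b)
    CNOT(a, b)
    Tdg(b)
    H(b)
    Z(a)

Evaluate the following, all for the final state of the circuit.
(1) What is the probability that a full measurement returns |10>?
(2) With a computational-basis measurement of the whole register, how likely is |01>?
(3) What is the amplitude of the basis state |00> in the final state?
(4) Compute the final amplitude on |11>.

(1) Outcome |10> occurs with probability 1/4. Key observation: steps 3-4 multiply out to the identity, so the circuit reduces to the remaining gates.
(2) Outcome |01> occurs with probability 1/4.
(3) The final state's coefficient on |00> equals 1/2.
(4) |11> carries amplitude -1/2 in the final state.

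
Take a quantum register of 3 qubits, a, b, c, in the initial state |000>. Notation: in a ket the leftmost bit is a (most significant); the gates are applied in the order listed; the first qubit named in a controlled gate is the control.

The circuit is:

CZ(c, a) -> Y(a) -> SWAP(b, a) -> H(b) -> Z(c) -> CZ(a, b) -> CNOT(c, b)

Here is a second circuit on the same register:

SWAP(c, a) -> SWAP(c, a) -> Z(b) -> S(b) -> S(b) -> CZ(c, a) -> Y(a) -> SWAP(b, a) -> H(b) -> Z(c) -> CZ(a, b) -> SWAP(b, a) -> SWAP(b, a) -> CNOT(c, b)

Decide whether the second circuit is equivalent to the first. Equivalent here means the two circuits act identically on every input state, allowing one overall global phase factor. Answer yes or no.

Yes: on every input state the two circuits agree up to one overall phase factor.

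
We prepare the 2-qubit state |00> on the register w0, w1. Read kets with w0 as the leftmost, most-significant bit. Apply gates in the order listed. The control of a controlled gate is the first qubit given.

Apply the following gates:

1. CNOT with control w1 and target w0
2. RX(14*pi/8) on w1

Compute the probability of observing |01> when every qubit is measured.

A full measurement returns |01> with probability 1/2 - sqrt(2)/4.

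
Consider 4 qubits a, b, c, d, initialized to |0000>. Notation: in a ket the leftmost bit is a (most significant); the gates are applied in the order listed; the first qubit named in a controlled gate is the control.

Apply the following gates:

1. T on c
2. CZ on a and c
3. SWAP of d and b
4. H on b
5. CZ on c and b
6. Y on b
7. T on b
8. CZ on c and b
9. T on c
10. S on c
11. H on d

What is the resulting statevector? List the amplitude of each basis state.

After the circuit, the state carries amplitude -I/2 on |0000>, -I/2 on |0001>, exp(3*I*pi/4)/2 on |0100>, exp(3*I*pi/4)/2 on |0101>, and 0 on every other basis state.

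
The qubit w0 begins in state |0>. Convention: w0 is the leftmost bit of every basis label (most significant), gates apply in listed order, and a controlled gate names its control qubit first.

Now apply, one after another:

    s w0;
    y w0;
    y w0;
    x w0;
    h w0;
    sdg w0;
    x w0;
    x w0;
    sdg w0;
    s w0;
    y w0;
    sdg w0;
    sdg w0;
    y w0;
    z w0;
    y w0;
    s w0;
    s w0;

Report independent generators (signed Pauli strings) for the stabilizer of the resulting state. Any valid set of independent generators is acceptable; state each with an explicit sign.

The stabilizer group can be generated by -Y, among other valid generating sets.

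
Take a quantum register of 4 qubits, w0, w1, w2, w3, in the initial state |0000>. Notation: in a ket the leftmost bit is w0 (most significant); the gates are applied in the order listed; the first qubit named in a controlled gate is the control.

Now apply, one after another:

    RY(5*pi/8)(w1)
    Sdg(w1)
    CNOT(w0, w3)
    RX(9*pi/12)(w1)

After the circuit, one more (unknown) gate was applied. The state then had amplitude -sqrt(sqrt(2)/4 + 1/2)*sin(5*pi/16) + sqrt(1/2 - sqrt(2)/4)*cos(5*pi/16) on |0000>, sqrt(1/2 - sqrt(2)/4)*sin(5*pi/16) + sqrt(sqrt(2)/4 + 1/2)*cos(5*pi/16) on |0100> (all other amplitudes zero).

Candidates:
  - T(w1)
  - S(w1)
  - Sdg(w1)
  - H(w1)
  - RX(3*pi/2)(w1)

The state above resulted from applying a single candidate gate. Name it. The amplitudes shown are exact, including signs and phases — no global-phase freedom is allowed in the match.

The unique candidate consistent with the amplitudes is S(w1).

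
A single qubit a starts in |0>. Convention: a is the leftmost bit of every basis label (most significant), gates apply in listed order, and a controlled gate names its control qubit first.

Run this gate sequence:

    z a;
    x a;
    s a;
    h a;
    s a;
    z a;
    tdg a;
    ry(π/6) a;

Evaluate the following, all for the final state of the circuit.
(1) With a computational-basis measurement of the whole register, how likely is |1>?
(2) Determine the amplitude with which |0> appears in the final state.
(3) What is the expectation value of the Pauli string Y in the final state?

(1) A full measurement returns |1> with probability sqrt(2)/8 + 1/2.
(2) |0> carries amplitude (-sqrt(3) + 1 - (1 + sqrt(3))*exp(3*I*pi/4))*exp(3*I*pi/4)/4 in the final state.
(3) The observable Y averages to sqrt(2)/2.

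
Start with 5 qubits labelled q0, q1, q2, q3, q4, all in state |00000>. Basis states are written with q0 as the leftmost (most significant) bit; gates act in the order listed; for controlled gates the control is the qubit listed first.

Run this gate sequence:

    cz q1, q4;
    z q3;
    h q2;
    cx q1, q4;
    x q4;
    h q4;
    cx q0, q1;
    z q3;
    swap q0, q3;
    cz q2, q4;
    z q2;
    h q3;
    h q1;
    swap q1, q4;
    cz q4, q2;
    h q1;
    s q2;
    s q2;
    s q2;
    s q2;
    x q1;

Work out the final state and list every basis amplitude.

After the circuit, the state carries amplitude sqrt(2)/4 on |00000>, sqrt(2)/4 on |00001>, sqrt(2)/4 on |00010>, sqrt(2)/4 on |00011>, -sqrt(2)/4 on |01100>, sqrt(2)/4 on |01101>, -sqrt(2)/4 on |01110>, sqrt(2)/4 on |01111>, and 0 on every other basis state. Key observation: the block from step 17 through step 20 cancels to the identity and can be dropped.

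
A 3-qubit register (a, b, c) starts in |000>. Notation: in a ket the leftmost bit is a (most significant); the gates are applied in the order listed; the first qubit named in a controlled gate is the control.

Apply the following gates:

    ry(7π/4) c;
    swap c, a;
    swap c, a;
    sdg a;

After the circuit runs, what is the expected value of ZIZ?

The expectation value of ZIZ is sqrt(2)/2. Key observation: gates 2-3 undo each other exactly, leaving only the rest of the circuit to track.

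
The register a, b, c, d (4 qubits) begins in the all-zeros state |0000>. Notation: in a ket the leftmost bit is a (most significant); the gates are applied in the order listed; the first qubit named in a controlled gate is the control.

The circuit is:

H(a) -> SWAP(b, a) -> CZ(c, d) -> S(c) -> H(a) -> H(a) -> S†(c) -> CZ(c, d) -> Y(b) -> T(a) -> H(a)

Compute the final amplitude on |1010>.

The amplitude on |1010> is 0. Key observation: steps 3-8 multiply out to the identity, so the circuit reduces to the remaining gates.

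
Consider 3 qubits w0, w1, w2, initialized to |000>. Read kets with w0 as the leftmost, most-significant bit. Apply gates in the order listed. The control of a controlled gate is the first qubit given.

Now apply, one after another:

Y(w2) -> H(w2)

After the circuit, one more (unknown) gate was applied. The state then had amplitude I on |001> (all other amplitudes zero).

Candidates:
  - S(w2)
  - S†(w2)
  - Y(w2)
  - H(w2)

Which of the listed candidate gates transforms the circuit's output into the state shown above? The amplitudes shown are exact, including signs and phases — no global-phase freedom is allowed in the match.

The applied gate was H(w2).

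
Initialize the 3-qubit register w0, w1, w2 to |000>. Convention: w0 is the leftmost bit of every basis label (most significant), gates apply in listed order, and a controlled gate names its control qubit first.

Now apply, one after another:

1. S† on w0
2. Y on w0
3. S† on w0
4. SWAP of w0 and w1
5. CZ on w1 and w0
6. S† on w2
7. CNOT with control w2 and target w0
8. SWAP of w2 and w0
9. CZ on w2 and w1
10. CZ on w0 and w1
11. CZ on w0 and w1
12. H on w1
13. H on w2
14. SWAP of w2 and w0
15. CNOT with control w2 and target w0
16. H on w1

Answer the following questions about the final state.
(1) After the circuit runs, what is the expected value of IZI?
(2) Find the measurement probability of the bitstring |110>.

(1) The expectation value of IZI is -1.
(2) The probability of measuring |110> is 1/2.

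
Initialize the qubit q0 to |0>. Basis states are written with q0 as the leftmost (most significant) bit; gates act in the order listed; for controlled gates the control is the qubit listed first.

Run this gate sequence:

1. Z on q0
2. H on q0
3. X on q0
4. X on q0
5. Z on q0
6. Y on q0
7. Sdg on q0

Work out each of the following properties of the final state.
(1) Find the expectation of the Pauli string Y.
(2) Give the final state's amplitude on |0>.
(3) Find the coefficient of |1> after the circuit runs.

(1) The expectation value of Y is -1.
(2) |0> carries amplitude sqrt(2)*I/2 in the final state.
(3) |1> carries amplitude sqrt(2)/2 in the final state.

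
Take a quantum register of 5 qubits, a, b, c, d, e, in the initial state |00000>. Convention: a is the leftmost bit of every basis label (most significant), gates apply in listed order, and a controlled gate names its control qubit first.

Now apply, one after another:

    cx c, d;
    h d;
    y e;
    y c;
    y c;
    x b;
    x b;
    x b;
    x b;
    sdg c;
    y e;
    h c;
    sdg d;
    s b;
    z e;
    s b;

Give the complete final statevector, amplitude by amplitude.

The final amplitudes are 1/2 on |00000>, -I/2 on |00010>, 1/2 on |00100>, -I/2 on |00110>, and 0 on every other basis state.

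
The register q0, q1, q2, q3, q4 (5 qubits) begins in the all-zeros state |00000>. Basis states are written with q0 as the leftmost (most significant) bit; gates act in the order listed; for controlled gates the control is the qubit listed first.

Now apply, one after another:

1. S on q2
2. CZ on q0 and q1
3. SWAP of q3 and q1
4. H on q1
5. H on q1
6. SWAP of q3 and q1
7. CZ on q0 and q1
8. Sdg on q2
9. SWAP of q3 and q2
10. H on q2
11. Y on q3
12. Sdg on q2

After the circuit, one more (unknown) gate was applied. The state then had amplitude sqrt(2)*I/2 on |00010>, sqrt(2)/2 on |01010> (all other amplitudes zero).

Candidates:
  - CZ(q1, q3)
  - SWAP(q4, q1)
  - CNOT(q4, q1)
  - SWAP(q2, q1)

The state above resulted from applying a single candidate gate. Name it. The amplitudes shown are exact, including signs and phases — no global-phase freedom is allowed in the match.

It was SWAP(q2, q1) that produced the state shown.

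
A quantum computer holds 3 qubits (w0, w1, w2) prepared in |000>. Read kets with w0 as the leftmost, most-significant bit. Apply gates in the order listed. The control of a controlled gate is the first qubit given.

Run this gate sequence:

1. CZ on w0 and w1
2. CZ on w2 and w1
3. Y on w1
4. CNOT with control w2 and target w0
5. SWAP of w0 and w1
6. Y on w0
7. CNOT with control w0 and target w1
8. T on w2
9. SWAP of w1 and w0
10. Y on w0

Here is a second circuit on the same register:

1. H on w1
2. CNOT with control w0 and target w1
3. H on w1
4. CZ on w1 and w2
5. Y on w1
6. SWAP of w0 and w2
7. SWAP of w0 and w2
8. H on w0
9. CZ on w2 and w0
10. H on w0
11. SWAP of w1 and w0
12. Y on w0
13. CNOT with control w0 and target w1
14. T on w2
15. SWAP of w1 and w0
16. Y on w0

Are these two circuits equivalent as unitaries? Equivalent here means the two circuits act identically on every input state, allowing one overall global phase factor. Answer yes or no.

Yes: on every input state the two circuits agree up to one overall phase factor.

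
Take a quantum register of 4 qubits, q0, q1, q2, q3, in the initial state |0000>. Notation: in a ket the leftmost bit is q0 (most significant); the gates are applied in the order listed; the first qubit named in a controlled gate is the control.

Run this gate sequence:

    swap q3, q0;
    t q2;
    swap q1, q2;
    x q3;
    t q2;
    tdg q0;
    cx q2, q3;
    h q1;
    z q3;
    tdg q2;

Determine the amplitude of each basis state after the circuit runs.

The final amplitudes are -sqrt(2)/2 on |0001>, -sqrt(2)/2 on |0101>, and 0 on every other basis state.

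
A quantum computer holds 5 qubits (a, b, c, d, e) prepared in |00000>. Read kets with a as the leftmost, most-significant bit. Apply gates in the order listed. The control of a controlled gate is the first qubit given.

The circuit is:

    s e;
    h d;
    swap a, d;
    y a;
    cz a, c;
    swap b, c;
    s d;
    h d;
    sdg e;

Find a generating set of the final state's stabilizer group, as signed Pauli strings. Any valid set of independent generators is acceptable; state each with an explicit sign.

The stabilizer group can be generated by -XIIII, +IIIXI, +IZIII, +IIZII, +IIIIZ, among other valid generating sets.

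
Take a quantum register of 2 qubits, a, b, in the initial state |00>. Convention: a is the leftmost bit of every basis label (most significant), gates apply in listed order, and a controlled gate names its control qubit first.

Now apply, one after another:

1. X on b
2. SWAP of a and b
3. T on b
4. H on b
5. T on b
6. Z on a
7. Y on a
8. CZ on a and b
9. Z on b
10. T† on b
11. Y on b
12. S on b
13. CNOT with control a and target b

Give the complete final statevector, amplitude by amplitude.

After the circuit, the state carries amplitude -sqrt(2)/2 on |00>, -sqrt(2)*I/2 on |01>, 0 on |10>, 0 on |11>.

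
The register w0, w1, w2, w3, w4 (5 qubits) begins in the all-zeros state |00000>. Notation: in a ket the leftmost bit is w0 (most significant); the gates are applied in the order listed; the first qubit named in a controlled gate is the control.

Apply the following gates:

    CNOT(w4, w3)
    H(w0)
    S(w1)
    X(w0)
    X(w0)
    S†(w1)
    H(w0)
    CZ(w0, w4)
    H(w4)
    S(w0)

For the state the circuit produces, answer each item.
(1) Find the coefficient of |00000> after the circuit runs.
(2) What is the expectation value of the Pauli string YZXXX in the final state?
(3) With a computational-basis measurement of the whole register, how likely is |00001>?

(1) The final state's coefficient on |00000> equals sqrt(2)/2. Key observation: gates 2-7 undo each other exactly, leaving only the rest of the circuit to track.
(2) In the final state, YZXXX has expectation 0.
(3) Outcome |00001> occurs with probability 1/2.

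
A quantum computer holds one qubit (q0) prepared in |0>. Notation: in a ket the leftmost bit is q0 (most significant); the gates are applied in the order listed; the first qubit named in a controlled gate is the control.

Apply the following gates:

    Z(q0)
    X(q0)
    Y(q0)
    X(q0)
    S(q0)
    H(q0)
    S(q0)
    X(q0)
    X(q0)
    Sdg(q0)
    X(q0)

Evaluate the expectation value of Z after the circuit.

The expectation value of Z is 0.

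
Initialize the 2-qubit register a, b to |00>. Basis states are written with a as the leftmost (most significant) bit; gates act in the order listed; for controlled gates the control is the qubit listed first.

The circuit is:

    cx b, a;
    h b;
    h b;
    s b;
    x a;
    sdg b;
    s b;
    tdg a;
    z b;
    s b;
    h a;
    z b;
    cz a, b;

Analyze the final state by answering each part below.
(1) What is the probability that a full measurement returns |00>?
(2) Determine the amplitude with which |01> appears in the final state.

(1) A full measurement returns |00> with probability 1/2.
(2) The amplitude on |01> is 0.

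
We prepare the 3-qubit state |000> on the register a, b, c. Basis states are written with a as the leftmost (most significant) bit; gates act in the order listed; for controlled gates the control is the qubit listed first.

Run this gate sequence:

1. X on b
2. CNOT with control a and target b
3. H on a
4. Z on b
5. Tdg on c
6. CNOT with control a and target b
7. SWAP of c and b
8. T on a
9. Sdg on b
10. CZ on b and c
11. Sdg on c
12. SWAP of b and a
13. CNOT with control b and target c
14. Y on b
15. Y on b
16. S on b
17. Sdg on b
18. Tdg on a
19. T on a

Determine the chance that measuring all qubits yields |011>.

A full measurement returns |011> with probability 1/2.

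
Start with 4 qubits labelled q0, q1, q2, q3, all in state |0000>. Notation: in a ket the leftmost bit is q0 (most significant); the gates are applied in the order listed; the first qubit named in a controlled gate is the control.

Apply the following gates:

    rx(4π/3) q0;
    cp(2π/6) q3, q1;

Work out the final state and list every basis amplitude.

The resulting statevector has amplitude -1/2 on |0000>, -sqrt(3)*I/2 on |1000>, and 0 on every other basis state.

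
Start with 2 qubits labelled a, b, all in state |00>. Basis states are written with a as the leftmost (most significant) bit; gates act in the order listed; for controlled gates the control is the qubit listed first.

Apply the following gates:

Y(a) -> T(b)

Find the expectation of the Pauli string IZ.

The expectation value of IZ is 1.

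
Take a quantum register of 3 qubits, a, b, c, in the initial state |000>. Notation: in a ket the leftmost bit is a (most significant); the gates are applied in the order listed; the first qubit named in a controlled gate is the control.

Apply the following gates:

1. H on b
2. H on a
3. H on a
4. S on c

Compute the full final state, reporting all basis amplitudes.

After the circuit, the state carries amplitude sqrt(2)/2 on |000>, sqrt(2)/2 on |010>, and 0 on every other basis state.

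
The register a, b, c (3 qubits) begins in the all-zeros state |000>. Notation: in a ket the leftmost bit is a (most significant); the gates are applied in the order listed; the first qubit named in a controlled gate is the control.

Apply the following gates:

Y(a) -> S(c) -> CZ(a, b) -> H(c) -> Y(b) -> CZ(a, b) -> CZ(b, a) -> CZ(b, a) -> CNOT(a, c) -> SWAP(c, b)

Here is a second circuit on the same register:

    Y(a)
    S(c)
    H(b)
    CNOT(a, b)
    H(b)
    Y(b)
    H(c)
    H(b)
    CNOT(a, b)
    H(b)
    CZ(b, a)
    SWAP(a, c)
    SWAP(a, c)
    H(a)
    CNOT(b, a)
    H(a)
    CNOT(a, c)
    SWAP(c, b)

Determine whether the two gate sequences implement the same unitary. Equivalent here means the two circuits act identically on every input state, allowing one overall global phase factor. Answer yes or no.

Yes, they are equivalent — the unitaries differ by at most a global phase.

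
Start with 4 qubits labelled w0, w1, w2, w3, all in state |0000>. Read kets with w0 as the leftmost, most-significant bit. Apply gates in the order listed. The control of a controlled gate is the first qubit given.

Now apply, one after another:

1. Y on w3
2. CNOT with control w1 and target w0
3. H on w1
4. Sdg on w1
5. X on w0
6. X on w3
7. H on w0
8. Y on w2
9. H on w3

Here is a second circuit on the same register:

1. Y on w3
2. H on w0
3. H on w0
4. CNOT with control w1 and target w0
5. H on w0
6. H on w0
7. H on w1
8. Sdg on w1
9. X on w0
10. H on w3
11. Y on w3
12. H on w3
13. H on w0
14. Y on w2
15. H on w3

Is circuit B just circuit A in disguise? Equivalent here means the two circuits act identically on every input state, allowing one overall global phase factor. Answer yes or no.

No: there is an input state on which the two circuits produce genuinely different outputs (not merely differing by a phase).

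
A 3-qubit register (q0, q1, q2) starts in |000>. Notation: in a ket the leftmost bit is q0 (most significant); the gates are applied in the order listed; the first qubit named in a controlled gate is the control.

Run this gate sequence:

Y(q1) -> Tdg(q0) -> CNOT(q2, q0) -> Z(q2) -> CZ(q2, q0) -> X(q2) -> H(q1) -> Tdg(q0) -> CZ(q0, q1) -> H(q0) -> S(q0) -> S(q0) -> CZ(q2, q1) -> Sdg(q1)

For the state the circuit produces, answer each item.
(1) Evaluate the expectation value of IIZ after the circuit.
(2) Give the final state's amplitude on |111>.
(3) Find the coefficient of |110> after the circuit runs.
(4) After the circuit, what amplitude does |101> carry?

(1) In the final state, IIZ has expectation -1.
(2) |111> carries amplitude -1/2 in the final state.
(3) The final state's coefficient on |110> equals 0.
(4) The amplitude on |101> is -I/2.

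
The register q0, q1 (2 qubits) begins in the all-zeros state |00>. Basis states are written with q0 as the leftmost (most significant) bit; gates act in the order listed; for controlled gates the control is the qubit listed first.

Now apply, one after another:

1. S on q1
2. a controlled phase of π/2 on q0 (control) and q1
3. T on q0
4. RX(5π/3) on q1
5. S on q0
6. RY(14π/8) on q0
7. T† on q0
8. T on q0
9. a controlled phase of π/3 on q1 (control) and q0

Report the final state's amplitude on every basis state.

After the circuit, the state carries amplitude sqrt(3*sqrt(2) + 6)/4 on |00>, I*sqrt(sqrt(2) + 2)/4 on |01>, -sqrt(6 - 3*sqrt(2))/4 on |10>, -sqrt(2 - sqrt(2))*exp(5*I*pi/6)/4 on |11>.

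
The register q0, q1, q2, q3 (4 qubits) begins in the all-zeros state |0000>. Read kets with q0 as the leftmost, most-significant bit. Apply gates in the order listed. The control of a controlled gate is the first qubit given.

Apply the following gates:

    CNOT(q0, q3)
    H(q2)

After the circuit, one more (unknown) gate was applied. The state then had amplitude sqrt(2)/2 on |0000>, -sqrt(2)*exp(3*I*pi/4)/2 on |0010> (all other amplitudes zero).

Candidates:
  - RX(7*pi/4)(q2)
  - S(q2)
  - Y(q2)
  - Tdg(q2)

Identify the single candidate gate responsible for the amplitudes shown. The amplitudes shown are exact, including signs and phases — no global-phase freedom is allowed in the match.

The unique candidate consistent with the amplitudes is Tdg(q2).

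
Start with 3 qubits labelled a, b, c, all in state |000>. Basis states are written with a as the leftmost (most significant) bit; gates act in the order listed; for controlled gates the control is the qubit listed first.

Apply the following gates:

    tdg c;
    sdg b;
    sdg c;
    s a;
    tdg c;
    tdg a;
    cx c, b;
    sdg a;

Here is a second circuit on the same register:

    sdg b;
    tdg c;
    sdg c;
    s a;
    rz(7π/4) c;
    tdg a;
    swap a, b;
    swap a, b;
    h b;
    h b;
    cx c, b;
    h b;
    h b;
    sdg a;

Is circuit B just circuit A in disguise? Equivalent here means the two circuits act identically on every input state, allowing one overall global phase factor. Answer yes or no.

Yes — the two circuits implement the same unitary up to a global phase.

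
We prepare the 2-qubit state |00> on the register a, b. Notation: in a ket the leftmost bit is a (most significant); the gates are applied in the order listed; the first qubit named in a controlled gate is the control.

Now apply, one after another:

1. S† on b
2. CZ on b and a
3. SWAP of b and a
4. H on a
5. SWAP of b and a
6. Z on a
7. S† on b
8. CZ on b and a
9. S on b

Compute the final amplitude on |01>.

|01> carries amplitude sqrt(2)/2 in the final state.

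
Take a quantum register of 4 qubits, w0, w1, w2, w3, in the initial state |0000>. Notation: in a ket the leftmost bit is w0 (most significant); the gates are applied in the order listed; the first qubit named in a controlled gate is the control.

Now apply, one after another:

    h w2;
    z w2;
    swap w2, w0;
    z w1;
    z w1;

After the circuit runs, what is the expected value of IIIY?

In the final state, IIIY has expectation 0.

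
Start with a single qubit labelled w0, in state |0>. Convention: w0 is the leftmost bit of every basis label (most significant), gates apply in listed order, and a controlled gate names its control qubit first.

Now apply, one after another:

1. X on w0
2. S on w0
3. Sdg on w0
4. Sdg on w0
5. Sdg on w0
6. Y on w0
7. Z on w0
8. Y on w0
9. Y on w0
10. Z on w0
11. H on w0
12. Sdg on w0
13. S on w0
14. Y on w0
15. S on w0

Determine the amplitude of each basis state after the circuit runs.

The final amplitudes are sqrt(2)/2 on |0>, -sqrt(2)*I/2 on |1>.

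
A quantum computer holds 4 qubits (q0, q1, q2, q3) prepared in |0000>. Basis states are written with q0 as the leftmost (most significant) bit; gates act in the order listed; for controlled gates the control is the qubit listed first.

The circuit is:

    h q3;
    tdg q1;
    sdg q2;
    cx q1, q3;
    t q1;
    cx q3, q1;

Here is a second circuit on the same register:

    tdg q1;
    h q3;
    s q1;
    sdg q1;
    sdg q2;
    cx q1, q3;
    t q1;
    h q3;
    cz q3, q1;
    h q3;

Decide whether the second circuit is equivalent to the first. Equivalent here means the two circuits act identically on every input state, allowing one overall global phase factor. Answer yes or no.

No, they are not equivalent — no single phase factor reconciles the two unitaries.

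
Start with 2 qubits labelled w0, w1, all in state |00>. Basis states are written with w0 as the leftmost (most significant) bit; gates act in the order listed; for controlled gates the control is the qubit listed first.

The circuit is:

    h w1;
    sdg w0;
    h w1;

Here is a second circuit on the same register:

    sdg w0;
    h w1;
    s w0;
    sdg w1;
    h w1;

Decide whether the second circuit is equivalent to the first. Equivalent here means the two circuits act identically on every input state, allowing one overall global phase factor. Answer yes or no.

No, they are not equivalent — no single phase factor reconciles the two unitaries.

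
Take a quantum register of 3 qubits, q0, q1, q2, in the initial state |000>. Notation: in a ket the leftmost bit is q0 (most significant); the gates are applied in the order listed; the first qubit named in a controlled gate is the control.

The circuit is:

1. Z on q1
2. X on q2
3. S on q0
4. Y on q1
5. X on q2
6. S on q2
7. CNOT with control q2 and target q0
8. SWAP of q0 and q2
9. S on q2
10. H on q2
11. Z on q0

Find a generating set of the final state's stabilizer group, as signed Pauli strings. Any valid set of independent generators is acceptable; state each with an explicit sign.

One valid set of independent stabilizer generators is +IIX, +ZII, -IZI (any independent generating set of the same group is equally correct).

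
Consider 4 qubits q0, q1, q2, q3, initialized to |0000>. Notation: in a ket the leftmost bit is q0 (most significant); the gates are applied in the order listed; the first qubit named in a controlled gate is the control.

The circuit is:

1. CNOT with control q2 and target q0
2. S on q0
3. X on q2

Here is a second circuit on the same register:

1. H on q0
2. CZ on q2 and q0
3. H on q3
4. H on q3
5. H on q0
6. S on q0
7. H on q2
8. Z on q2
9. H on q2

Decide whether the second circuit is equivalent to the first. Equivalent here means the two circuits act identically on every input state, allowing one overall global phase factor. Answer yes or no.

Yes, they are equivalent — the unitaries differ by at most a global phase.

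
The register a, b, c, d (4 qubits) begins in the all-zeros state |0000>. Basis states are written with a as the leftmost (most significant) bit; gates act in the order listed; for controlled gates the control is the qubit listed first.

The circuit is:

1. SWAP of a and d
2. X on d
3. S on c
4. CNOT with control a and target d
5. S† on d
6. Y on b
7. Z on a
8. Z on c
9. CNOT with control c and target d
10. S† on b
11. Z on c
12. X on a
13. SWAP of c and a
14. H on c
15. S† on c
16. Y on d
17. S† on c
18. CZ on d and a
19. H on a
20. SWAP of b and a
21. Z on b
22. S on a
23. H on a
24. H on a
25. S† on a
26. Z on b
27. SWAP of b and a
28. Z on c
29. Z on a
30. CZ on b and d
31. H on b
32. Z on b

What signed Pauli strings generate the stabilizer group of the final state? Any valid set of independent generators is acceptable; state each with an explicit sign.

The stabilizer group can be generated by -XIII, +IXII, -IIXI, +IIIZ, among other valid generating sets. Key observation: the block from step 20 through step 27 cancels to the identity and can be dropped.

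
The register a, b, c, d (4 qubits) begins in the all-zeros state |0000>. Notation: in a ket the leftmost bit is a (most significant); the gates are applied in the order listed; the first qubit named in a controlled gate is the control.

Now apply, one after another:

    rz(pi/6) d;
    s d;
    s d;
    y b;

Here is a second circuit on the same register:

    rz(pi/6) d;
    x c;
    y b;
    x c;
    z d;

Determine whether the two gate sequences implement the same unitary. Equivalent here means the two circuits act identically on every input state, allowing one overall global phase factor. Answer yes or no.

Yes: on every input state the two circuits agree up to one overall phase factor.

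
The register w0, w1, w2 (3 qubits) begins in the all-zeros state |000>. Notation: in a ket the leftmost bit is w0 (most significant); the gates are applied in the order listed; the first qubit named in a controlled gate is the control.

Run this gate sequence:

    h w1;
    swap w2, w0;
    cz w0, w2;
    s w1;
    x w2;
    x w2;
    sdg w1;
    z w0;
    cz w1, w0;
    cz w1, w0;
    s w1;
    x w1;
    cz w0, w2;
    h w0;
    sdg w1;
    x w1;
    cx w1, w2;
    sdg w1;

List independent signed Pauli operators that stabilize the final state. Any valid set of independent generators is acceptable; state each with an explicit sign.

The final state is stabilized by the group generated by +XII, +IXY, +IZZ; other independent generating sets are equally valid. Key observation: gates 4-7 undo each other exactly, leaving only the rest of the circuit to track.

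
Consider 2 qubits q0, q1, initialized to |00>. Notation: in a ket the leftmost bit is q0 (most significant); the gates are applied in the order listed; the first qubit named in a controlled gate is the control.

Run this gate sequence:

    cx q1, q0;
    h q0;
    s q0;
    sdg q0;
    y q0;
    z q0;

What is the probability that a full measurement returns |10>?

A full measurement returns |10> with probability 1/2. Key observation: the block from step 3 through step 4 cancels to the identity and can be dropped.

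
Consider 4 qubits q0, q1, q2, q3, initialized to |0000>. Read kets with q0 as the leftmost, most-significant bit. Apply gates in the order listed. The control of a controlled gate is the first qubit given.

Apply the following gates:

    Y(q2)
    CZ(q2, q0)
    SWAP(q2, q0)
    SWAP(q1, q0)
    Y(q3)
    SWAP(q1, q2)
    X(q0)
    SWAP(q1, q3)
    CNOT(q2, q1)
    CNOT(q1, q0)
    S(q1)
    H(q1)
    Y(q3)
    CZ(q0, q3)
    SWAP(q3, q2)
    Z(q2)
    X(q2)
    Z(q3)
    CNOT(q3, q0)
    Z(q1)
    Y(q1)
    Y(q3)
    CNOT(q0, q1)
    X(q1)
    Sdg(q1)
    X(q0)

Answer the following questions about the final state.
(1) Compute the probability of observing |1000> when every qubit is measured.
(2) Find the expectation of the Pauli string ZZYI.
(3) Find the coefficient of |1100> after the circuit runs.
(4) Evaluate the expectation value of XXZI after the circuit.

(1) Outcome |1000> occurs with probability 1/2.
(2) The observable ZZYI averages to 0.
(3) The amplitude on |1100> is sqrt(2)/2.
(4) The observable XXZI averages to 0.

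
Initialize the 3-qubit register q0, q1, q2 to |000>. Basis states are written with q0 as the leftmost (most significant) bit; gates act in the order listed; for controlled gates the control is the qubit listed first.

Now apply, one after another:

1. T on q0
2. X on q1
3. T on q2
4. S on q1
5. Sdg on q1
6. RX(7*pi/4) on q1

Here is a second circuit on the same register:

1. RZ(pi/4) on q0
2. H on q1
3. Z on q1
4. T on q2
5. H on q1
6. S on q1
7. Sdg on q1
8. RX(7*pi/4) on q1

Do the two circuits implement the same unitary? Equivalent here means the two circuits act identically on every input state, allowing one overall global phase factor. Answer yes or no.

Yes — the two circuits implement the same unitary up to a global phase.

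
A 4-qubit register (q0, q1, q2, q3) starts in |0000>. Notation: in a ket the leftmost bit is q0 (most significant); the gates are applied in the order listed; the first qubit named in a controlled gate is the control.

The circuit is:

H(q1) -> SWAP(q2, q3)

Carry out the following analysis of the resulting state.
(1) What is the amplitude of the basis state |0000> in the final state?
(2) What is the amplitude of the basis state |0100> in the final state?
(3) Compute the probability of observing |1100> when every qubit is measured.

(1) The amplitude on |0000> is sqrt(2)/2.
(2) The final state's coefficient on |0100> equals sqrt(2)/2.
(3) Outcome |1100> occurs with probability 0.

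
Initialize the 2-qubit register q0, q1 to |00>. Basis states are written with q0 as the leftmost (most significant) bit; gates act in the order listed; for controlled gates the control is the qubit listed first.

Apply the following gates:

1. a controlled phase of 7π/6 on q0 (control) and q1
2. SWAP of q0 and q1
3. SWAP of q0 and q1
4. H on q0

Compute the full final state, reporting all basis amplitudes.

The resulting statevector has amplitude sqrt(2)/2 on |00>, 0 on |01>, sqrt(2)/2 on |10>, 0 on |11>. Key observation: the block from step 2 through step 3 cancels to the identity and can be dropped.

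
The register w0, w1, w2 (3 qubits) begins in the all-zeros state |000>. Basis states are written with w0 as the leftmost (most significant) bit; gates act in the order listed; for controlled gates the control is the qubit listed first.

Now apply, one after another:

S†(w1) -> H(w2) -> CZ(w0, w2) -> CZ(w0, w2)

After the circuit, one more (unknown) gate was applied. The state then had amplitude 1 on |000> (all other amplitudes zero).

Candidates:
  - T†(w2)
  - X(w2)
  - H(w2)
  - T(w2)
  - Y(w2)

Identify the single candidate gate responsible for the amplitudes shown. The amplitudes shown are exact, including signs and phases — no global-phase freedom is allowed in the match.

The applied gate was H(w2). Key observation: steps 3-4 multiply out to the identity, so the circuit reduces to the remaining gates.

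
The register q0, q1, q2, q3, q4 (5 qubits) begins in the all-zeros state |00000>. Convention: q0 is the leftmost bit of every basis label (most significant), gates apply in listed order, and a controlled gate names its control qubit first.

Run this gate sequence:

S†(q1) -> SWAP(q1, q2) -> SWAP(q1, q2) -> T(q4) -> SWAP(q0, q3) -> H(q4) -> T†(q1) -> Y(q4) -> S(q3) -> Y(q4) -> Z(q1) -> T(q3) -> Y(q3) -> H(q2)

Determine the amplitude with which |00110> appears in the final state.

The final state's coefficient on |00110> equals I/2. Key observation: the block from step 2 through step 3 cancels to the identity and can be dropped.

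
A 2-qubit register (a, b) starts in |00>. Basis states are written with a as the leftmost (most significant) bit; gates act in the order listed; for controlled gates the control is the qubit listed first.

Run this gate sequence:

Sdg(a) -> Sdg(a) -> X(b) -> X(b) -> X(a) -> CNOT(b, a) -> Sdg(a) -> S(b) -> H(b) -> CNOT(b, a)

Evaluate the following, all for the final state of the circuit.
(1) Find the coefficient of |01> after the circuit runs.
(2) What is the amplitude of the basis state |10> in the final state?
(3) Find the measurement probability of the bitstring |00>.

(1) |01> carries amplitude -sqrt(2)*I/2 in the final state.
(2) |10> carries amplitude -sqrt(2)*I/2 in the final state.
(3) The probability of measuring |00> is 0.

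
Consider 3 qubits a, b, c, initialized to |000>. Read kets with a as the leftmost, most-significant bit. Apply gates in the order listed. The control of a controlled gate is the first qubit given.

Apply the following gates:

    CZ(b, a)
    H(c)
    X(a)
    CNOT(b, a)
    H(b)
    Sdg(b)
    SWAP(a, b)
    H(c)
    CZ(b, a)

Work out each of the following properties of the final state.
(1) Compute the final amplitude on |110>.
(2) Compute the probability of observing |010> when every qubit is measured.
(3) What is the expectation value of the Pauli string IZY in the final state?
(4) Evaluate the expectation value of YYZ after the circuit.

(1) |110> carries amplitude sqrt(2)*I/2 in the final state.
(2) Outcome |010> occurs with probability 1/2.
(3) In the final state, IZY has expectation 0.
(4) In the final state, YYZ has expectation 0.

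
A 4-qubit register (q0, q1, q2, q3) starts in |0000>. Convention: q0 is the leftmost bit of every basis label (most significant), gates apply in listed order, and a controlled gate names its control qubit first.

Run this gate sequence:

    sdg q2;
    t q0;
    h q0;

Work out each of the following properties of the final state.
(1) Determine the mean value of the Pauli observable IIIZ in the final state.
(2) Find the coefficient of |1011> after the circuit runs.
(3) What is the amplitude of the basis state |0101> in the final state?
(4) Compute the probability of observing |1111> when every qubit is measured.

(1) The expectation value of IIIZ is 1.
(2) The amplitude on |1011> is 0.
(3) |0101> carries amplitude 0 in the final state.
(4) The probability of measuring |1111> is 0.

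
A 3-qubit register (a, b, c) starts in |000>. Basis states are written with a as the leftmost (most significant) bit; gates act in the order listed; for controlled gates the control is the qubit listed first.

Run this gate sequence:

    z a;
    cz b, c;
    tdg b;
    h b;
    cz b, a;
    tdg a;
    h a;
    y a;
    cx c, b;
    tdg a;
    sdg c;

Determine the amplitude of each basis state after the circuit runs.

After the circuit, the state carries amplitude -I/2 on |000>, 0 on |001>, -I/2 on |010>, 0 on |011>, exp(I*pi/4)/2 on |100>, 0 on |101>, exp(I*pi/4)/2 on |110>, 0 on |111>.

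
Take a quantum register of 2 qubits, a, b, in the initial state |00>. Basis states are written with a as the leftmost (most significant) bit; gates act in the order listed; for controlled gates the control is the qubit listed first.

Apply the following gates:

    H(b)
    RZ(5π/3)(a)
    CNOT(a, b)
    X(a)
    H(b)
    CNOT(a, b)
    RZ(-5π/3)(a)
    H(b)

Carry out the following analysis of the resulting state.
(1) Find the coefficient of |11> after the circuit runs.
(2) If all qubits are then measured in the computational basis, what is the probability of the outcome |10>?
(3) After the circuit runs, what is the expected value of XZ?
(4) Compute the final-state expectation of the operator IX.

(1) |11> carries amplitude -sqrt(2)*exp(I*pi/3)/2 in the final state.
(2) Outcome |10> occurs with probability 1/2.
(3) In the final state, XZ has expectation 0.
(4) The observable IX averages to -1.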